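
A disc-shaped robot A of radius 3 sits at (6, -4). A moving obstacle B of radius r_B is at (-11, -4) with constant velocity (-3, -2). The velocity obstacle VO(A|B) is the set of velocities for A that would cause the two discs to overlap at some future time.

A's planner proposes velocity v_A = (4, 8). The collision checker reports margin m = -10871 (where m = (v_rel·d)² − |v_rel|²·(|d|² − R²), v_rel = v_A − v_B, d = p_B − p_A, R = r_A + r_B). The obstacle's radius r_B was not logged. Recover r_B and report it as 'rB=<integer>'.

m = -10871
d = (-17, 0);  v_rel = (7, 10),  |v_rel|² = 149
v_rel×d = (7)·(0) − (10)·(-17) = 170
since m = R²·149 − 170²:  R² = (28900 + -10871) / 149 = 121
R = √121 = 11  ⇒  r_B = 11 − 3 = 8

rB=8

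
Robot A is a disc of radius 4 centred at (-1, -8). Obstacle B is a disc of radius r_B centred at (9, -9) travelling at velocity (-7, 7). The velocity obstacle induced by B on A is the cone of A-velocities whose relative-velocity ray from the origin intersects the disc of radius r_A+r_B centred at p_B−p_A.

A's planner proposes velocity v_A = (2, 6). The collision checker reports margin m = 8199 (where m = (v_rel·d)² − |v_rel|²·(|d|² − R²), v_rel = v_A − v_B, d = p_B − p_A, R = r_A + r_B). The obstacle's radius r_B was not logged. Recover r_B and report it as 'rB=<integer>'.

m = 8199
d = (10, -1);  v_rel = (9, -1),  |v_rel|² = 82
v_rel×d = (9)·(-1) − (-1)·(10) = 1
since m = R²·82 − 1²:  R² = (1 + 8199) / 82 = 100
R = √100 = 10  ⇒  r_B = 10 − 4 = 6

rB=6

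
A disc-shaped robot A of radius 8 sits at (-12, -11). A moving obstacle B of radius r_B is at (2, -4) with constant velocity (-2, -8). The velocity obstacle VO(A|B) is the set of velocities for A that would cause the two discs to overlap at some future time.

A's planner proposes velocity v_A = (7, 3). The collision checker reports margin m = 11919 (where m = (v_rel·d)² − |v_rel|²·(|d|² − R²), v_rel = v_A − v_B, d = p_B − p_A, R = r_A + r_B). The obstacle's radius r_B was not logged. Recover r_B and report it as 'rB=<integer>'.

m = 11919
d = (14, 7);  v_rel = (9, 11),  |v_rel|² = 202
v_rel×d = (9)·(7) − (11)·(14) = -91
since m = R²·202 − (-91)²:  R² = (8281 + 11919) / 202 = 100
R = √100 = 10  ⇒  r_B = 10 − 8 = 2

rB=2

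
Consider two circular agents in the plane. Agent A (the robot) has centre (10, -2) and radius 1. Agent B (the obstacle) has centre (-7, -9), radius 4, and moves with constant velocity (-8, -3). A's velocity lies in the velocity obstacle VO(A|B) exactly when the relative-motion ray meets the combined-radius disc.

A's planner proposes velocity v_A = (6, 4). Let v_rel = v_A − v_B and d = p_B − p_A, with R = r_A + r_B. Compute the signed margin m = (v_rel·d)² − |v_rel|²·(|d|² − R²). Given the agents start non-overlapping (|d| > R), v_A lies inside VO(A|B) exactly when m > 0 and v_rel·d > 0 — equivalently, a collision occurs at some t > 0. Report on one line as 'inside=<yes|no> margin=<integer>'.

d = (-17, -7),  |d|² = 338;  R = 1+4 = 5,  c = 338−5² = 313
v_rel = (14, 7),  |v_rel|² = 245;  v_rel·d = (14)·(-17) + (7)·(-7) = -287
245·t² + 574·t + 313 = 0  ⇒  m = (-287)² − 245·313 = 5684
m = 5684 > 0,  v_rel·d = -287 < 0  ⇒  outside

inside=no margin=5684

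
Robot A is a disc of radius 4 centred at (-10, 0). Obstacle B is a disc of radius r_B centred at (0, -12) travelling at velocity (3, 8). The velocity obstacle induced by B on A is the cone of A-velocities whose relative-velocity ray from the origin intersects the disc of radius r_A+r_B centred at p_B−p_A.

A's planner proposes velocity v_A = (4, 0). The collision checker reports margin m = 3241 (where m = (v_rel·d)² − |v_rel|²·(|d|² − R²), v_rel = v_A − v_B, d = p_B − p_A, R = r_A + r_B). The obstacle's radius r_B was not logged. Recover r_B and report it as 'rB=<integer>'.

m = 3241
d = (10, -12);  v_rel = (1, -8),  |v_rel|² = 65
v_rel×d = (1)·(-12) − (-8)·(10) = 68
since m = R²·65 − 68²:  R² = (4624 + 3241) / 65 = 121
R = √121 = 11  ⇒  r_B = 11 − 4 = 7

rB=7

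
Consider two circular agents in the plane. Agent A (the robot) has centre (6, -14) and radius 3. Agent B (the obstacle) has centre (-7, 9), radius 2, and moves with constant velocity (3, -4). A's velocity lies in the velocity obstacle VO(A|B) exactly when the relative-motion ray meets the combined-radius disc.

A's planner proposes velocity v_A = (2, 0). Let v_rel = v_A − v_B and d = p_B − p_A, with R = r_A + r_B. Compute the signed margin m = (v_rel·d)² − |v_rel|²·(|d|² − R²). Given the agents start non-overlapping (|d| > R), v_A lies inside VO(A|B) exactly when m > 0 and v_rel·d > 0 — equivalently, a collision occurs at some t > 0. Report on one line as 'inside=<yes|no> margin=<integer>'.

d = (-13, 23),  |d|² = 698;  R = 3+2 = 5,  c = 698−5² = 673
v_rel = (-1, 4),  |v_rel|² = 17;  v_rel·d = (-1)·(-13) + (4)·(23) = 105
17·t² − 210·t + 673 = 0  ⇒  m = 105² − 17·673 = -416
m = -416 < 0,  v_rel·d = 105 > 0  ⇒  outside

inside=no margin=-416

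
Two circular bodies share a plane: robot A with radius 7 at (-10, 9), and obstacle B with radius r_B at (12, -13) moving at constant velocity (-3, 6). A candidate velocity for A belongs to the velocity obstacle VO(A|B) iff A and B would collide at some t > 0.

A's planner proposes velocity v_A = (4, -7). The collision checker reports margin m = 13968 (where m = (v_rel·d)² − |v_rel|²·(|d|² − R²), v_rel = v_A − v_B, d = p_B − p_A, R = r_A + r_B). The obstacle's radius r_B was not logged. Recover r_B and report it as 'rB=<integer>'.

m = 13968
d = (22, -22);  v_rel = (7, -13),  |v_rel|² = 218
v_rel×d = (7)·(-22) − (-13)·(22) = 132
since m = R²·218 − 132²:  R² = (17424 + 13968) / 218 = 144
R = √144 = 12  ⇒  r_B = 12 − 7 = 5

rB=5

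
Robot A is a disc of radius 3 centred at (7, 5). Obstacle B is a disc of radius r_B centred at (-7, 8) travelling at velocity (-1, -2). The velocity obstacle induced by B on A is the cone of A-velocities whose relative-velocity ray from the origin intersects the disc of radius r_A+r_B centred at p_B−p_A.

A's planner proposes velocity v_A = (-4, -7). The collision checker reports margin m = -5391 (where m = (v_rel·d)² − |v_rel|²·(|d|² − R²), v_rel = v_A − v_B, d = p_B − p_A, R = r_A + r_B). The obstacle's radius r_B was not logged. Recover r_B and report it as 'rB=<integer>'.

m = -5391
d = (-14, 3);  v_rel = (-3, -5),  |v_rel|² = 34
v_rel×d = (-3)·(3) − (-5)·(-14) = -79
since m = R²·34 − (-79)²:  R² = (6241 + -5391) / 34 = 25
R = √25 = 5  ⇒  r_B = 5 − 3 = 2

rB=2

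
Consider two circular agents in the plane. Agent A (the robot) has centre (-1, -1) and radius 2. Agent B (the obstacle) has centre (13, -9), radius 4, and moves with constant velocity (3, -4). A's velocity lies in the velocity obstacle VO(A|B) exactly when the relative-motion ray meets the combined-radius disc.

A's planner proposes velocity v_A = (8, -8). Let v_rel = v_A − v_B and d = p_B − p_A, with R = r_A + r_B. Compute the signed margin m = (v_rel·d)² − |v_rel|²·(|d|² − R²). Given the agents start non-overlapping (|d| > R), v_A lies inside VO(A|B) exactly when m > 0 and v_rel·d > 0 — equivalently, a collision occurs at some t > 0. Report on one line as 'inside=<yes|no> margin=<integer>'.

d = (14, -8),  |d|² = 260;  R = 2+4 = 6,  c = 260−6² = 224
v_rel = (5, -4),  |v_rel|² = 41;  v_rel·d = (5)·(14) + (-4)·(-8) = 102
41·t² − 204·t + 224 = 0  ⇒  m = 102² − 41·224 = 1220
m = 1220 > 0,  v_rel·d = 102 > 0  ⇒  inside

inside=yes margin=1220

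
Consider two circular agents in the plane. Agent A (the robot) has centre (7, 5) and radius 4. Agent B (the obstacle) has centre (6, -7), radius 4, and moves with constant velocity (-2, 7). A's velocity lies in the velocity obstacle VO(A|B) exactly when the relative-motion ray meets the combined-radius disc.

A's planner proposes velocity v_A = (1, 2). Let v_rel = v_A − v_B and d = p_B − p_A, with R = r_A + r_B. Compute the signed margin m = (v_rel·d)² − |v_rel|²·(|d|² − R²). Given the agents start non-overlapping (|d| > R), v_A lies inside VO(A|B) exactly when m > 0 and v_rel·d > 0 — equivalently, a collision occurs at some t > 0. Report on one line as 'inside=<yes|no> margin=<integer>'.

d = (-1, -12),  |d|² = 145;  R = 4+4 = 8,  c = 145−8² = 81
v_rel = (3, -5),  |v_rel|² = 34;  v_rel·d = (3)·(-1) + (-5)·(-12) = 57
34·t² − 114·t + 81 = 0  ⇒  m = 57² − 34·81 = 495
m = 495 > 0,  v_rel·d = 57 > 0  ⇒  inside

inside=yes margin=495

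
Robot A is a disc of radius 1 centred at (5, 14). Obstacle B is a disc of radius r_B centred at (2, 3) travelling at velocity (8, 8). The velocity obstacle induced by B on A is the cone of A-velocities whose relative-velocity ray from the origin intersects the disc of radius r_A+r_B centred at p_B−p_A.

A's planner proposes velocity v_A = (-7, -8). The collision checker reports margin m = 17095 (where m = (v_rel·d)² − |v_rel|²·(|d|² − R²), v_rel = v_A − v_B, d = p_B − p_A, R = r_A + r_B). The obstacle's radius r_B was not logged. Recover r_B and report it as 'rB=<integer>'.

m = 17095
d = (-3, -11);  v_rel = (-15, -16),  |v_rel|² = 481
v_rel×d = (-15)·(-11) − (-16)·(-3) = 117
since m = R²·481 − 117²:  R² = (13689 + 17095) / 481 = 64
R = √64 = 8  ⇒  r_B = 8 − 1 = 7

rB=7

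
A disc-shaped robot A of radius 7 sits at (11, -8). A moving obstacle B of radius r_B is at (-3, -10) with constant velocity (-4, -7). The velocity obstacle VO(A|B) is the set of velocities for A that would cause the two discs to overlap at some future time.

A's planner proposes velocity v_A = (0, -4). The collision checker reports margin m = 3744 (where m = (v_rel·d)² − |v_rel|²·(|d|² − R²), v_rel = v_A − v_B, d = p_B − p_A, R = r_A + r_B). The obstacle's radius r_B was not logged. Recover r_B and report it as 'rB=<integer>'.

m = 3744
d = (-14, -2);  v_rel = (4, 3),  |v_rel|² = 25
v_rel×d = (4)·(-2) − (3)·(-14) = 34
since m = R²·25 − 34²:  R² = (1156 + 3744) / 25 = 196
R = √196 = 14  ⇒  r_B = 14 − 7 = 7

rB=7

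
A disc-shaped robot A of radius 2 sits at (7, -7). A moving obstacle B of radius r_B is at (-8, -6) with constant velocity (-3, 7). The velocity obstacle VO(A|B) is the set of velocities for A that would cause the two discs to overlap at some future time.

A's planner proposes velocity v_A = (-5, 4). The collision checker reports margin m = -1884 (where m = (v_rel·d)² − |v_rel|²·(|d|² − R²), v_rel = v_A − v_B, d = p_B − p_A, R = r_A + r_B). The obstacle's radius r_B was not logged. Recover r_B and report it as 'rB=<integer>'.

m = -1884
d = (-15, 1);  v_rel = (-2, -3),  |v_rel|² = 13
v_rel×d = (-2)·(1) − (-3)·(-15) = -47
since m = R²·13 − (-47)²:  R² = (2209 + -1884) / 13 = 25
R = √25 = 5  ⇒  r_B = 5 − 2 = 3

rB=3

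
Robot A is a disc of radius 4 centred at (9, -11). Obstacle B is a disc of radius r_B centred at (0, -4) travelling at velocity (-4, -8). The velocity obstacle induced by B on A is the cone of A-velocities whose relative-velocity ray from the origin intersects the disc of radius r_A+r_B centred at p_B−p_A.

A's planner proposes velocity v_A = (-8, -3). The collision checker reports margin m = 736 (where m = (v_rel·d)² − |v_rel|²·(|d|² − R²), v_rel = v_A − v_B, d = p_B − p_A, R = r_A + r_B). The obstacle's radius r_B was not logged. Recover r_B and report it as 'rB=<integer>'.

m = 736
d = (-9, 7);  v_rel = (-4, 5),  |v_rel|² = 41
v_rel×d = (-4)·(7) − (5)·(-9) = 17
since m = R²·41 − 17²:  R² = (289 + 736) / 41 = 25
R = √25 = 5  ⇒  r_B = 5 − 4 = 1

rB=1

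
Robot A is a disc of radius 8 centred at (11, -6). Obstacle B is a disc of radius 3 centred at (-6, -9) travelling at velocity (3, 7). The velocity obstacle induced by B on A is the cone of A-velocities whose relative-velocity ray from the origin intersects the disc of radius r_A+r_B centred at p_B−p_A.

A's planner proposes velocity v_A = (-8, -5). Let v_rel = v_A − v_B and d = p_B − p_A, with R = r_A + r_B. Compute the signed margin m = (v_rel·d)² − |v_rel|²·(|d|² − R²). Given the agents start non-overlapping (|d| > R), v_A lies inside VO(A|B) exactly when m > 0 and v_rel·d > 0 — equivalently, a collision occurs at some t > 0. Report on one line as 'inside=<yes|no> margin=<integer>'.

d = (-17, -3),  |d|² = 298;  R = 8+3 = 11,  c = 298−11² = 177
v_rel = (-11, -12),  |v_rel|² = 265;  v_rel·d = (-11)·(-17) + (-12)·(-3) = 223
265·t² − 446·t + 177 = 0  ⇒  m = 223² − 265·177 = 2824
m = 2824 > 0,  v_rel·d = 223 > 0  ⇒  inside

inside=yes margin=2824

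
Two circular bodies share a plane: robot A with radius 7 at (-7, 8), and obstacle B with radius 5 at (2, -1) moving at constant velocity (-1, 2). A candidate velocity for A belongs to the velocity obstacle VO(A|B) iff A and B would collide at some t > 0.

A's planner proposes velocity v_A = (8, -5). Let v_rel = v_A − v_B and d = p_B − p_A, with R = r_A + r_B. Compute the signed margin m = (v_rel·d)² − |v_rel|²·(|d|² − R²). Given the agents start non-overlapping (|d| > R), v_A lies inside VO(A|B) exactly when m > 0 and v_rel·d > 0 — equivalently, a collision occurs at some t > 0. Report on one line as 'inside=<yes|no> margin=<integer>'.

d = (9, -9),  |d|² = 162;  R = 7+5 = 12,  c = 162−12² = 18
v_rel = (9, -7),  |v_rel|² = 130;  v_rel·d = (9)·(9) + (-7)·(-9) = 144
130·t² − 288·t + 18 = 0  ⇒  m = 144² − 130·18 = 18396
m = 18396 > 0,  v_rel·d = 144 > 0  ⇒  inside

inside=yes margin=18396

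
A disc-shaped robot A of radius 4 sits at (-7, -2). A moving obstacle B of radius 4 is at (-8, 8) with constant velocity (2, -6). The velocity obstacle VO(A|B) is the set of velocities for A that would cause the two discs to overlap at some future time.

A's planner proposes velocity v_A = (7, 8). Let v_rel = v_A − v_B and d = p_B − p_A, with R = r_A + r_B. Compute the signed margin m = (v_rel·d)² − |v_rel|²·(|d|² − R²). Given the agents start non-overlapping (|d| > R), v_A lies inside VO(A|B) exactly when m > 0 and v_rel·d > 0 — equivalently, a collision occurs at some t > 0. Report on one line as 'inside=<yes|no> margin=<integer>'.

d = (-1, 10),  |d|² = 101;  R = 4+4 = 8,  c = 101−8² = 37
v_rel = (5, 14),  |v_rel|² = 221;  v_rel·d = (5)·(-1) + (14)·(10) = 135
221·t² − 270·t + 37 = 0  ⇒  m = 135² − 221·37 = 10048
m = 10048 > 0,  v_rel·d = 135 > 0  ⇒  inside

inside=yes margin=10048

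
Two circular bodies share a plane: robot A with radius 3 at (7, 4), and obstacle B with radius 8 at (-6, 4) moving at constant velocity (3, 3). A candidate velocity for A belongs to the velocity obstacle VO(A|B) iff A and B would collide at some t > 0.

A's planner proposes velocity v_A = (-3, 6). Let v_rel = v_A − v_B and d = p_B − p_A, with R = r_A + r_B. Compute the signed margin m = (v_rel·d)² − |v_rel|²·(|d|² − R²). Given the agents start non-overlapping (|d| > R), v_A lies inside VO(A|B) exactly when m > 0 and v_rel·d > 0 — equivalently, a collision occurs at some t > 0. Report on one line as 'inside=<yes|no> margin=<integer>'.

d = (-13, 0),  |d|² = 169;  R = 3+8 = 11,  c = 169−11² = 48
v_rel = (-6, 3),  |v_rel|² = 45;  v_rel·d = (-6)·(-13) + (3)·(0) = 78
45·t² − 156·t + 48 = 0  ⇒  m = 78² − 45·48 = 3924
m = 3924 > 0,  v_rel·d = 78 > 0  ⇒  inside

inside=yes margin=3924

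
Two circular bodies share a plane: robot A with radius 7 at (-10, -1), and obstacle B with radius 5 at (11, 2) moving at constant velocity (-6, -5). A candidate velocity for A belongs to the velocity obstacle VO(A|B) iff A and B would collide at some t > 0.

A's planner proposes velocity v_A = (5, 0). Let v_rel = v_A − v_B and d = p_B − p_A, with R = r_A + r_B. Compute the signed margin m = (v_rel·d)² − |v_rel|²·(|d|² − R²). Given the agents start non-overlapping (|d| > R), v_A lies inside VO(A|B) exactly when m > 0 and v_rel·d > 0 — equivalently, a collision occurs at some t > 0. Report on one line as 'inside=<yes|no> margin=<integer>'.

d = (21, 3),  |d|² = 450;  R = 7+5 = 12,  c = 450−12² = 306
v_rel = (11, 5),  |v_rel|² = 146;  v_rel·d = (11)·(21) + (5)·(3) = 246
146·t² − 492·t + 306 = 0  ⇒  m = 246² − 146·306 = 15840
m = 15840 > 0,  v_rel·d = 246 > 0  ⇒  inside

inside=yes margin=15840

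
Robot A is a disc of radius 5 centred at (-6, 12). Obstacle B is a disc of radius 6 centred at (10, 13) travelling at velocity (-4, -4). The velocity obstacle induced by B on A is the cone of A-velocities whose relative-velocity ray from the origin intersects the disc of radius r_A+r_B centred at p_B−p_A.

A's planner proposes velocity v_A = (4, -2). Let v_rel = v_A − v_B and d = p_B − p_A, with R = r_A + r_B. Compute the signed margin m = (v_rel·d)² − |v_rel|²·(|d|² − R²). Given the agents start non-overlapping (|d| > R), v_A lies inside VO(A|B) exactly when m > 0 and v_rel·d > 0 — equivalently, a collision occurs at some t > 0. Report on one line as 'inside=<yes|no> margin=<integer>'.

d = (16, 1),  |d|² = 257;  R = 5+6 = 11,  c = 257−11² = 136
v_rel = (8, 2),  |v_rel|² = 68;  v_rel·d = (8)·(16) + (2)·(1) = 130
68·t² − 260·t + 136 = 0  ⇒  m = 130² − 68·136 = 7652
m = 7652 > 0,  v_rel·d = 130 > 0  ⇒  inside

inside=yes margin=7652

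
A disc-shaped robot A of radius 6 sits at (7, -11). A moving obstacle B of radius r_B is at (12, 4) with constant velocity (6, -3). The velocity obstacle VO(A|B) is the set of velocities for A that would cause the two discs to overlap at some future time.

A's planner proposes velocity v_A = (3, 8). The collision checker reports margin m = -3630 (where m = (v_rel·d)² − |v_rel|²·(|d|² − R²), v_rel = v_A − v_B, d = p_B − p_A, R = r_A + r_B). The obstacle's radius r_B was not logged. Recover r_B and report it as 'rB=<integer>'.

m = -3630
d = (5, 15);  v_rel = (-3, 11),  |v_rel|² = 130
v_rel×d = (-3)·(15) − (11)·(5) = -100
since m = R²·130 − (-100)²:  R² = (10000 + -3630) / 130 = 49
R = √49 = 7  ⇒  r_B = 7 − 6 = 1

rB=1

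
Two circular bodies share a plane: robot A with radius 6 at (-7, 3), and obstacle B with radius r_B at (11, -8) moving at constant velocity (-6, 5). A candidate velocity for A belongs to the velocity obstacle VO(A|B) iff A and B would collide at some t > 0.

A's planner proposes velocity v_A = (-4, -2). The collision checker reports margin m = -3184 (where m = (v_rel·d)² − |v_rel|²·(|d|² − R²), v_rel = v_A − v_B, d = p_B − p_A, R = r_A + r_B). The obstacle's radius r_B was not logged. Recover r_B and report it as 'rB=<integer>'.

m = -3184
d = (18, -11);  v_rel = (2, -7),  |v_rel|² = 53
v_rel×d = (2)·(-11) − (-7)·(18) = 104
since m = R²·53 − 104²:  R² = (10816 + -3184) / 53 = 144
R = √144 = 12  ⇒  r_B = 12 − 6 = 6

rB=6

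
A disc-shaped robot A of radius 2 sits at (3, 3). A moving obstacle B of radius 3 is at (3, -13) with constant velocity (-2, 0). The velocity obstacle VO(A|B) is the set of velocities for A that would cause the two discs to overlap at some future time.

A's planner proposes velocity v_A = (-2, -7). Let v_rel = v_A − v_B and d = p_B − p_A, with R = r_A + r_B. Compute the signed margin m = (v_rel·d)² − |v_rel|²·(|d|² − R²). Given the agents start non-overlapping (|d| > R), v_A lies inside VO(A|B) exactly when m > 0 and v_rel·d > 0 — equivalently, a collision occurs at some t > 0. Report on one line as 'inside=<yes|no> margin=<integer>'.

d = (0, -16),  |d|² = 256;  R = 2+3 = 5,  c = 256−5² = 231
v_rel = (0, -7),  |v_rel|² = 49;  v_rel·d = (0)·(0) + (-7)·(-16) = 112
49·t² − 224·t + 231 = 0  ⇒  m = 112² − 49·231 = 1225
m = 1225 > 0,  v_rel·d = 112 > 0  ⇒  inside

inside=yes margin=1225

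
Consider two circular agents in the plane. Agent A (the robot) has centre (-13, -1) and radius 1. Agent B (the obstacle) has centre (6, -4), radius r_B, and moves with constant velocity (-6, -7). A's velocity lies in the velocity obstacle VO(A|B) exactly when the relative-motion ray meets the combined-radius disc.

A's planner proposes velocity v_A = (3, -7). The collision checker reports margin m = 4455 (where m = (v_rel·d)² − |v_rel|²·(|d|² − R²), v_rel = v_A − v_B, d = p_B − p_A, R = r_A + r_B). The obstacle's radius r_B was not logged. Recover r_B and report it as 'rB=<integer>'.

m = 4455
d = (19, -3);  v_rel = (9, 0),  |v_rel|² = 81
v_rel×d = (9)·(-3) − (0)·(19) = -27
since m = R²·81 − (-27)²:  R² = (729 + 4455) / 81 = 64
R = √64 = 8  ⇒  r_B = 8 − 1 = 7

rB=7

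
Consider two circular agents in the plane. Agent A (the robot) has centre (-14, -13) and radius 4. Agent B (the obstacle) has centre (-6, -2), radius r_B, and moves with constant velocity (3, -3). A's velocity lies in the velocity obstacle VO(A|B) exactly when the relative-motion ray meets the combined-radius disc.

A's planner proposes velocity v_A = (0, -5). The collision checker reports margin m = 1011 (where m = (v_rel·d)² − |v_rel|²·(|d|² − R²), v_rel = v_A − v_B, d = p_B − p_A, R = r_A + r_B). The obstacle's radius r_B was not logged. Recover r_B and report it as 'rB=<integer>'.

m = 1011
d = (8, 11);  v_rel = (-3, -2),  |v_rel|² = 13
v_rel×d = (-3)·(11) − (-2)·(8) = -17
since m = R²·13 − (-17)²:  R² = (289 + 1011) / 13 = 100
R = √100 = 10  ⇒  r_B = 10 − 4 = 6

rB=6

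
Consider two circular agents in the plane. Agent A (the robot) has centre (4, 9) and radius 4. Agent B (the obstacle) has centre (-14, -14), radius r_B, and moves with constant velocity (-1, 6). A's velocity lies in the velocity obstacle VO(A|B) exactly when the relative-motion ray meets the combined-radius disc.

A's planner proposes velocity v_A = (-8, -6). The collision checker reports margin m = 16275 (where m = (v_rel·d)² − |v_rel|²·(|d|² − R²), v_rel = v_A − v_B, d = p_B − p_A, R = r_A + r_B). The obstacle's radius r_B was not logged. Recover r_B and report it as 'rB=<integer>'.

m = 16275
d = (-18, -23);  v_rel = (-7, -12),  |v_rel|² = 193
v_rel×d = (-7)·(-23) − (-12)·(-18) = -55
since m = R²·193 − (-55)²:  R² = (3025 + 16275) / 193 = 100
R = √100 = 10  ⇒  r_B = 10 − 4 = 6

rB=6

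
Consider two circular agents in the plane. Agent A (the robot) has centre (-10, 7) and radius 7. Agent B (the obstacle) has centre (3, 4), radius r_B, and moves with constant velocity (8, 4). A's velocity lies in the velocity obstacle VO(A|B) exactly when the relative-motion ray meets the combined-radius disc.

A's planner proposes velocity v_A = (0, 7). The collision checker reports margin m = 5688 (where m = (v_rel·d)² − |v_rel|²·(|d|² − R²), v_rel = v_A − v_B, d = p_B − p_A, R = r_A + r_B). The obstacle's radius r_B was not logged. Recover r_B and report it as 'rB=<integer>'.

m = 5688
d = (13, -3);  v_rel = (-8, 3),  |v_rel|² = 73
v_rel×d = (-8)·(-3) − (3)·(13) = -15
since m = R²·73 − (-15)²:  R² = (225 + 5688) / 73 = 81
R = √81 = 9  ⇒  r_B = 9 − 7 = 2

rB=2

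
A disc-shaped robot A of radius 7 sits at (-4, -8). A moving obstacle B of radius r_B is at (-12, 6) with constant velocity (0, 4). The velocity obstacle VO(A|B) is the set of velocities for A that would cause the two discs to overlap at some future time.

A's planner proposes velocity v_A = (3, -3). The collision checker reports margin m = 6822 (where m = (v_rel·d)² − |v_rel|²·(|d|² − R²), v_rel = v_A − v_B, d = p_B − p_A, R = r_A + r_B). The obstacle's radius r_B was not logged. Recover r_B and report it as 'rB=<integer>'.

m = 6822
d = (-8, 14);  v_rel = (3, -7),  |v_rel|² = 58
v_rel×d = (3)·(14) − (-7)·(-8) = -14
since m = R²·58 − (-14)²:  R² = (196 + 6822) / 58 = 121
R = √121 = 11  ⇒  r_B = 11 − 7 = 4

rB=4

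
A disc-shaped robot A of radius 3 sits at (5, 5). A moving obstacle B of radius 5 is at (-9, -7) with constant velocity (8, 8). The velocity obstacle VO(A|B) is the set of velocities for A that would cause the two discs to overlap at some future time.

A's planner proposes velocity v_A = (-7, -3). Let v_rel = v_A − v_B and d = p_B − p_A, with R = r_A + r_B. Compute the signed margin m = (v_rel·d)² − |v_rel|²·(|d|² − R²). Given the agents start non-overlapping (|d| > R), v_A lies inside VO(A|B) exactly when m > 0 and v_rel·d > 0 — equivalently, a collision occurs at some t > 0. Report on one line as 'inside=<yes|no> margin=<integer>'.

d = (-14, -12),  |d|² = 340;  R = 3+5 = 8,  c = 340−8² = 276
v_rel = (-15, -11),  |v_rel|² = 346;  v_rel·d = (-15)·(-14) + (-11)·(-12) = 342
346·t² − 684·t + 276 = 0  ⇒  m = 342² − 346·276 = 21468
m = 21468 > 0,  v_rel·d = 342 > 0  ⇒  inside

inside=yes margin=21468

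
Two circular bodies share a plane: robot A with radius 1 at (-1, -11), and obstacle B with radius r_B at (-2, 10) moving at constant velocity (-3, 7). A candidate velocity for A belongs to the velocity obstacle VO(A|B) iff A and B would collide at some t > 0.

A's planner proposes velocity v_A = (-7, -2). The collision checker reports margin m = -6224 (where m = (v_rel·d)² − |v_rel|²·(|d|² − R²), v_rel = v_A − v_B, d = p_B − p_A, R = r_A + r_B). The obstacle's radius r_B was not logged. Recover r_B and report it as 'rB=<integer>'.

m = -6224
d = (-1, 21);  v_rel = (-4, -9),  |v_rel|² = 97
v_rel×d = (-4)·(21) − (-9)·(-1) = -93
since m = R²·97 − (-93)²:  R² = (8649 + -6224) / 97 = 25
R = √25 = 5  ⇒  r_B = 5 − 1 = 4

rB=4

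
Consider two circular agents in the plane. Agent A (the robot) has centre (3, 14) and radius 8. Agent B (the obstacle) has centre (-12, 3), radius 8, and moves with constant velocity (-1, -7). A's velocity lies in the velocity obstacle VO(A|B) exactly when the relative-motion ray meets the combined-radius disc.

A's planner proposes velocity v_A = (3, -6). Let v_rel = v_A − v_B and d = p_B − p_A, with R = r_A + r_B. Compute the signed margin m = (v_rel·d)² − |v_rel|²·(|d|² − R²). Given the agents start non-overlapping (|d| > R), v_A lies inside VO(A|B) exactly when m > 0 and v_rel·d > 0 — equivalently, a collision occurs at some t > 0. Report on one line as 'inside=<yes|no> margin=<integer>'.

d = (-15, -11),  |d|² = 346;  R = 8+8 = 16,  c = 346−16² = 90
v_rel = (4, 1),  |v_rel|² = 17;  v_rel·d = (4)·(-15) + (1)·(-11) = -71
17·t² + 142·t + 90 = 0  ⇒  m = (-71)² − 17·90 = 3511
m = 3511 > 0,  v_rel·d = -71 < 0  ⇒  outside

inside=no margin=3511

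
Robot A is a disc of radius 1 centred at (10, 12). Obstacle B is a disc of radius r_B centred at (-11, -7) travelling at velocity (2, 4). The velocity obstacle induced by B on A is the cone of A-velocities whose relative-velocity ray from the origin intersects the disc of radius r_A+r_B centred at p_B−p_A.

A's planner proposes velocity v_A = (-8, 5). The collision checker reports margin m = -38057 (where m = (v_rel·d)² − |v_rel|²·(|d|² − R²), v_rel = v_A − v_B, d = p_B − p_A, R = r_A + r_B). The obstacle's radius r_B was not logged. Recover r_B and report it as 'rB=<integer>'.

m = -38057
d = (-21, -19);  v_rel = (-10, 1),  |v_rel|² = 101
v_rel×d = (-10)·(-19) − (1)·(-21) = 211
since m = R²·101 − 211²:  R² = (44521 + -38057) / 101 = 64
R = √64 = 8  ⇒  r_B = 8 − 1 = 7

rB=7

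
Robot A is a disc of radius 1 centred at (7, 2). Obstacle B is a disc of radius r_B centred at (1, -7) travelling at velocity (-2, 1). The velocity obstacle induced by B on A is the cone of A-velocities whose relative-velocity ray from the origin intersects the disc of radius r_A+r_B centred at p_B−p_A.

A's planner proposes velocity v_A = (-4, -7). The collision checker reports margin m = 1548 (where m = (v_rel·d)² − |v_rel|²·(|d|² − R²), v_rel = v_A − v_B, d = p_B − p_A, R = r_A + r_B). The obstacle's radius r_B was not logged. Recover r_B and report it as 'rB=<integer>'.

m = 1548
d = (-6, -9);  v_rel = (-2, -8),  |v_rel|² = 68
v_rel×d = (-2)·(-9) − (-8)·(-6) = -30
since m = R²·68 − (-30)²:  R² = (900 + 1548) / 68 = 36
R = √36 = 6  ⇒  r_B = 6 − 1 = 5

rB=5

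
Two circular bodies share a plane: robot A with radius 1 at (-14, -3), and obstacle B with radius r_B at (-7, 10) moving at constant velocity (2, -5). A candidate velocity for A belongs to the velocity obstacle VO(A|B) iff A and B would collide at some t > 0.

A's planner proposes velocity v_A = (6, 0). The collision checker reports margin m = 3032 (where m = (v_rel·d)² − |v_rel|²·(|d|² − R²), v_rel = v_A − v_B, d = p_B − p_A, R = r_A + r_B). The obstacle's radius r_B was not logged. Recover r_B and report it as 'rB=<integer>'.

m = 3032
d = (7, 13);  v_rel = (4, 5),  |v_rel|² = 41
v_rel×d = (4)·(13) − (5)·(7) = 17
since m = R²·41 − 17²:  R² = (289 + 3032) / 41 = 81
R = √81 = 9  ⇒  r_B = 9 − 1 = 8

rB=8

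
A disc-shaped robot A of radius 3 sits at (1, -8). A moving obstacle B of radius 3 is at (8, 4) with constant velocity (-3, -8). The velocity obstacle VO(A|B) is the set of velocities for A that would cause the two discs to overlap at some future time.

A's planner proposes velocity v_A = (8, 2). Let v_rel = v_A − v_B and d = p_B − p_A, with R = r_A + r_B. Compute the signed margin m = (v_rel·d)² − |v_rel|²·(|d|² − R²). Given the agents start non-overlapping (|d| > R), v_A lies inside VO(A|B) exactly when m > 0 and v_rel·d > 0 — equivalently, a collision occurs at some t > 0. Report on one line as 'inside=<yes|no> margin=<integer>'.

d = (7, 12),  |d|² = 193;  R = 3+3 = 6,  c = 193−6² = 157
v_rel = (11, 10),  |v_rel|² = 221;  v_rel·d = (11)·(7) + (10)·(12) = 197
221·t² − 394·t + 157 = 0  ⇒  m = 197² − 221·157 = 4112
m = 4112 > 0,  v_rel·d = 197 > 0  ⇒  inside

inside=yes margin=4112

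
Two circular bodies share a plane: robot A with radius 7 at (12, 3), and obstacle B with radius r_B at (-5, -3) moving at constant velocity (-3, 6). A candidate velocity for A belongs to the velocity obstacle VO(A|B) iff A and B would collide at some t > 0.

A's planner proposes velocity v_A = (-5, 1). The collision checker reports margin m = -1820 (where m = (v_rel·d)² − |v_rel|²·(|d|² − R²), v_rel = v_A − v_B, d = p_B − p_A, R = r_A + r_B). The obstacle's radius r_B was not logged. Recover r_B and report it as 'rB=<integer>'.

m = -1820
d = (-17, -6);  v_rel = (-2, -5),  |v_rel|² = 29
v_rel×d = (-2)·(-6) − (-5)·(-17) = -73
since m = R²·29 − (-73)²:  R² = (5329 + -1820) / 29 = 121
R = √121 = 11  ⇒  r_B = 11 − 7 = 4

rB=4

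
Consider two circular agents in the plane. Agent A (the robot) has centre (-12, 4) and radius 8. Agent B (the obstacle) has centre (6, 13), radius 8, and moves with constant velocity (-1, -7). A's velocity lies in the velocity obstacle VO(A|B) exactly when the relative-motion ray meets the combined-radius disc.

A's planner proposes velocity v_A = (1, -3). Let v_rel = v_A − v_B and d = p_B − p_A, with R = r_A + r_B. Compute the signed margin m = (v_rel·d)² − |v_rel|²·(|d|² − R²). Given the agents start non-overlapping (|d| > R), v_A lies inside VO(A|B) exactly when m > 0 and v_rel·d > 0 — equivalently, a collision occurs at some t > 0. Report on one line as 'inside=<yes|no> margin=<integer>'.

d = (18, 9),  |d|² = 405;  R = 8+8 = 16,  c = 405−16² = 149
v_rel = (2, 4),  |v_rel|² = 20;  v_rel·d = (2)·(18) + (4)·(9) = 72
20·t² − 144·t + 149 = 0  ⇒  m = 72² − 20·149 = 2204
m = 2204 > 0,  v_rel·d = 72 > 0  ⇒  inside

inside=yes margin=2204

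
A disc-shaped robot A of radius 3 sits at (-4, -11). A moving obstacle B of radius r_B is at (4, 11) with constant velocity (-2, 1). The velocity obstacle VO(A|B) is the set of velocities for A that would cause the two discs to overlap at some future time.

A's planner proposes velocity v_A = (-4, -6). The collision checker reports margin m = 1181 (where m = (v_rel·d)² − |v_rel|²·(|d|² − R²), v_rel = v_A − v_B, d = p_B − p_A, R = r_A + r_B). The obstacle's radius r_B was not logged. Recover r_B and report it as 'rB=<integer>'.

m = 1181
d = (8, 22);  v_rel = (-2, -7),  |v_rel|² = 53
v_rel×d = (-2)·(22) − (-7)·(8) = 12
since m = R²·53 − 12²:  R² = (144 + 1181) / 53 = 25
R = √25 = 5  ⇒  r_B = 5 − 3 = 2

rB=2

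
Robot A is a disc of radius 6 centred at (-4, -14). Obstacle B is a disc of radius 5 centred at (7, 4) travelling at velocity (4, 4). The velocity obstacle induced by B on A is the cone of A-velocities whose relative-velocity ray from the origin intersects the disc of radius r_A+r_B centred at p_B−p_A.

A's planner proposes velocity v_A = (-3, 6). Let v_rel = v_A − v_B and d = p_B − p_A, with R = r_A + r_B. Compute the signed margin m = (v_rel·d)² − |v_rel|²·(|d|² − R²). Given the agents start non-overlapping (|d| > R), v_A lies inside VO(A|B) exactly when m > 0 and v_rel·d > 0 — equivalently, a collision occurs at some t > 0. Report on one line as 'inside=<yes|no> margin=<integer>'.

d = (11, 18),  |d|² = 445;  R = 6+5 = 11,  c = 445−11² = 324
v_rel = (-7, 2),  |v_rel|² = 53;  v_rel·d = (-7)·(11) + (2)·(18) = -41
53·t² + 82·t + 324 = 0  ⇒  m = (-41)² − 53·324 = -15491
m = -15491 < 0,  v_rel·d = -41 < 0  ⇒  outside

inside=no margin=-15491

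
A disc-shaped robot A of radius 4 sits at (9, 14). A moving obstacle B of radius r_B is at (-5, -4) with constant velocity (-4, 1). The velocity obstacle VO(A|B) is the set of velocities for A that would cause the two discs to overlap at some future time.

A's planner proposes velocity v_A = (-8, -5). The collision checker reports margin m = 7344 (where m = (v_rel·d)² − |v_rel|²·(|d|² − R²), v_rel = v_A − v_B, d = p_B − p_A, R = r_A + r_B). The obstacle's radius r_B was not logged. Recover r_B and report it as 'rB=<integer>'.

m = 7344
d = (-14, -18);  v_rel = (-4, -6),  |v_rel|² = 52
v_rel×d = (-4)·(-18) − (-6)·(-14) = -12
since m = R²·52 − (-12)²:  R² = (144 + 7344) / 52 = 144
R = √144 = 12  ⇒  r_B = 12 − 4 = 8

rB=8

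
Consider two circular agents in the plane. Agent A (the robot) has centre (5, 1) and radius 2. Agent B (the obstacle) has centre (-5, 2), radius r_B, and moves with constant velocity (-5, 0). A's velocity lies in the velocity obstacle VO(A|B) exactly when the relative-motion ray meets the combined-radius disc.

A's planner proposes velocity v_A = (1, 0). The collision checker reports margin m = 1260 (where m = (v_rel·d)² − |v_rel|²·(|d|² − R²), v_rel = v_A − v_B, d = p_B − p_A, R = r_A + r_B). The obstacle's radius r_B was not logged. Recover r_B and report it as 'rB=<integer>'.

m = 1260
d = (-10, 1);  v_rel = (6, 0),  |v_rel|² = 36
v_rel×d = (6)·(1) − (0)·(-10) = 6
since m = R²·36 − 6²:  R² = (36 + 1260) / 36 = 36
R = √36 = 6  ⇒  r_B = 6 − 2 = 4

rB=4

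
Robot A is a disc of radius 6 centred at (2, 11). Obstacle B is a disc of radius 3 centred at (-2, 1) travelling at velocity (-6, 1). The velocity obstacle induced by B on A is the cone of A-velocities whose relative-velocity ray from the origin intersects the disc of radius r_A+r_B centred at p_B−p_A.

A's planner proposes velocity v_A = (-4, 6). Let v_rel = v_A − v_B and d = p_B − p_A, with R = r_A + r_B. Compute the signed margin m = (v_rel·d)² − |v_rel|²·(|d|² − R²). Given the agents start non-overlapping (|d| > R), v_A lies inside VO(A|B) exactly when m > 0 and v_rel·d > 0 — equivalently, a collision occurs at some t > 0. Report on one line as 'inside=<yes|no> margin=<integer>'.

d = (-4, -10),  |d|² = 116;  R = 6+3 = 9,  c = 116−9² = 35
v_rel = (2, 5),  |v_rel|² = 29;  v_rel·d = (2)·(-4) + (5)·(-10) = -58
29·t² + 116·t + 35 = 0  ⇒  m = (-58)² − 29·35 = 2349
m = 2349 > 0,  v_rel·d = -58 < 0  ⇒  outside

inside=no margin=2349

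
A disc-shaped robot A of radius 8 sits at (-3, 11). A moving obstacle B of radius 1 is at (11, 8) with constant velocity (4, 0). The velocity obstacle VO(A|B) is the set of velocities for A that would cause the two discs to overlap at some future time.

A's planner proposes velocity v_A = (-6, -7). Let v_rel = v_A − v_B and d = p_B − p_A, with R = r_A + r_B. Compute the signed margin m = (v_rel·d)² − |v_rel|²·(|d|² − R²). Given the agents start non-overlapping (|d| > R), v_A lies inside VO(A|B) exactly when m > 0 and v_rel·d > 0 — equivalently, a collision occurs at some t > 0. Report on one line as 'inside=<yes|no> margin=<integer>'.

d = (14, -3),  |d|² = 205;  R = 8+1 = 9,  c = 205−9² = 124
v_rel = (-10, -7),  |v_rel|² = 149;  v_rel·d = (-10)·(14) + (-7)·(-3) = -119
149·t² + 238·t + 124 = 0  ⇒  m = (-119)² − 149·124 = -4315
m = -4315 < 0,  v_rel·d = -119 < 0  ⇒  outside

inside=no margin=-4315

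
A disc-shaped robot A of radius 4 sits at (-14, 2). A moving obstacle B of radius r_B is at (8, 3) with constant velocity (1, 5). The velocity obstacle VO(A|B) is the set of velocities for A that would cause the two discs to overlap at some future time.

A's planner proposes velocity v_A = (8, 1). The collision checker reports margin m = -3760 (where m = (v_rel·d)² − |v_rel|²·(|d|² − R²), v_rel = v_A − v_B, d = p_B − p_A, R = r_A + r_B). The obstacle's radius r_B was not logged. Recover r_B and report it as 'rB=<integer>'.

m = -3760
d = (22, 1);  v_rel = (7, -4),  |v_rel|² = 65
v_rel×d = (7)·(1) − (-4)·(22) = 95
since m = R²·65 − 95²:  R² = (9025 + -3760) / 65 = 81
R = √81 = 9  ⇒  r_B = 9 − 4 = 5

rB=5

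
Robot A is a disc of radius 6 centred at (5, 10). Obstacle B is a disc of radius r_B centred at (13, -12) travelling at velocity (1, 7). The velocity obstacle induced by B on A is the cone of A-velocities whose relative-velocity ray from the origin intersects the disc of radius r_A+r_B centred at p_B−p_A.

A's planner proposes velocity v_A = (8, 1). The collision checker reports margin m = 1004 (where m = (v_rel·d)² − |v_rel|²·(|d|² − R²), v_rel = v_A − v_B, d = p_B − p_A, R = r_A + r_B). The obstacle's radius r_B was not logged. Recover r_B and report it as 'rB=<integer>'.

m = 1004
d = (8, -22);  v_rel = (7, -6),  |v_rel|² = 85
v_rel×d = (7)·(-22) − (-6)·(8) = -106
since m = R²·85 − (-106)²:  R² = (11236 + 1004) / 85 = 144
R = √144 = 12  ⇒  r_B = 12 − 6 = 6

rB=6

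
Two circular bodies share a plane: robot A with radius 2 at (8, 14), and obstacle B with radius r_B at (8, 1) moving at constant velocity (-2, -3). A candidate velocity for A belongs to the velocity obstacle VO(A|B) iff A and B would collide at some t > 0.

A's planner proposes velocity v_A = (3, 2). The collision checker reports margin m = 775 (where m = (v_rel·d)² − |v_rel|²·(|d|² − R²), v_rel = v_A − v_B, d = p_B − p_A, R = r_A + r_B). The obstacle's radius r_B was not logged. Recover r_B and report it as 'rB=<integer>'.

m = 775
d = (0, -13);  v_rel = (5, 5),  |v_rel|² = 50
v_rel×d = (5)·(-13) − (5)·(0) = -65
since m = R²·50 − (-65)²:  R² = (4225 + 775) / 50 = 100
R = √100 = 10  ⇒  r_B = 10 − 2 = 8

rB=8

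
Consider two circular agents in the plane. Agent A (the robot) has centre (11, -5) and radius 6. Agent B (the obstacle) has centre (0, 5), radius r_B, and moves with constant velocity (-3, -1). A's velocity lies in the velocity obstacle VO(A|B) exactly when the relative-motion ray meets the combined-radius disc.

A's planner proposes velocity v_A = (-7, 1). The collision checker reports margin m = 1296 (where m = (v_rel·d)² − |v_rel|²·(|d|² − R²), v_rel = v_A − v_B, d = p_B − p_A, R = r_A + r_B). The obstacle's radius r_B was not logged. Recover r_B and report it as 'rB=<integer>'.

m = 1296
d = (-11, 10);  v_rel = (-4, 2),  |v_rel|² = 20
v_rel×d = (-4)·(10) − (2)·(-11) = -18
since m = R²·20 − (-18)²:  R² = (324 + 1296) / 20 = 81
R = √81 = 9  ⇒  r_B = 9 − 6 = 3

rB=3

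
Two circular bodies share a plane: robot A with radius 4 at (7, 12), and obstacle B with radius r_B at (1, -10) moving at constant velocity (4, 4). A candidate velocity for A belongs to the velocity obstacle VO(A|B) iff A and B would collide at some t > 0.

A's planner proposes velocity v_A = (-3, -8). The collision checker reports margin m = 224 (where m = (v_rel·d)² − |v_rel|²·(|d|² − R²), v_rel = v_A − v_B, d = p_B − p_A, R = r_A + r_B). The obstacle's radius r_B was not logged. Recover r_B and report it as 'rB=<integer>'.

m = 224
d = (-6, -22);  v_rel = (-7, -12),  |v_rel|² = 193
v_rel×d = (-7)·(-22) − (-12)·(-6) = 82
since m = R²·193 − 82²:  R² = (6724 + 224) / 193 = 36
R = √36 = 6  ⇒  r_B = 6 − 4 = 2

rB=2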